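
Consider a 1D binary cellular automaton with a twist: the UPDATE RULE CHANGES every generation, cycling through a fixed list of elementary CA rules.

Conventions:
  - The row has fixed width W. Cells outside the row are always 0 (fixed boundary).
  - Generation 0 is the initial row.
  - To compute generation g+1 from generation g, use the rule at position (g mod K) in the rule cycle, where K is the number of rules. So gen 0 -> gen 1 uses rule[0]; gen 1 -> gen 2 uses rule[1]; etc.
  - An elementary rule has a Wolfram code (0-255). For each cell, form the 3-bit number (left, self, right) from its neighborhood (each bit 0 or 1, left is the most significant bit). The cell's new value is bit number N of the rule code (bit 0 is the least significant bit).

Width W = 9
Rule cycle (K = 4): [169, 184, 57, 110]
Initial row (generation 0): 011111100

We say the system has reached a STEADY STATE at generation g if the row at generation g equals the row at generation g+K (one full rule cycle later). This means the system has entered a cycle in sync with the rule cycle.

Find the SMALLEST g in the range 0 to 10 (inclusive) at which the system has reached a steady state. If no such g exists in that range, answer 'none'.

Gen 0: 011111100
Gen 1 (rule 169): 011111001
Gen 2 (rule 184): 011110100
Gen 3 (rule 57): 010001011
Gen 4 (rule 110): 110011111
Gen 5 (rule 169): 100011110
Gen 6 (rule 184): 010011101
Gen 7 (rule 57): 001010010
Gen 8 (rule 110): 011110110
Gen 9 (rule 169): 011101100
Gen 10 (rule 184): 011011010
Gen 11 (rule 57): 010110101
Gen 12 (rule 110): 111111111
Gen 13 (rule 169): 111111110
Gen 14 (rule 184): 111111101

Answer: none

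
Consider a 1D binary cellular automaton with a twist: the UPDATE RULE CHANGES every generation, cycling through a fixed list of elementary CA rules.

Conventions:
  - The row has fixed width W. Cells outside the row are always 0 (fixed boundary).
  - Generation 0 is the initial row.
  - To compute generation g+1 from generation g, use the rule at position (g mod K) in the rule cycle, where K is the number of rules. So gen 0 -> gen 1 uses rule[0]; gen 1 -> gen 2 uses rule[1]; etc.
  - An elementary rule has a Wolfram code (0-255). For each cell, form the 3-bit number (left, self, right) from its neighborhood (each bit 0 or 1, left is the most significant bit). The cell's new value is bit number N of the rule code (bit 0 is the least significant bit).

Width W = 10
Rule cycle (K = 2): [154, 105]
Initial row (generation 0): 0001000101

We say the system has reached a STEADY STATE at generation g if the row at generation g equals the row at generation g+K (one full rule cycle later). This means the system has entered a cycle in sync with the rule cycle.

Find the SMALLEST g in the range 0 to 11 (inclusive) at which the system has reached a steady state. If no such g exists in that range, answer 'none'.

Answer: none

Derivation:
Gen 0: 0001000101
Gen 1 (rule 154): 0010101000
Gen 2 (rule 105): 1001010011
Gen 3 (rule 154): 0110001110
Gen 4 (rule 105): 0110101010
Gen 5 (rule 154): 1100000001
Gen 6 (rule 105): 1101111100
Gen 7 (rule 154): 1001111010
Gen 8 (rule 105): 0001001100
Gen 9 (rule 154): 0010111010
Gen 10 (rule 105): 1001101100
Gen 11 (rule 154): 0111001010
Gen 12 (rule 105): 0101000100
Gen 13 (rule 154): 1000101010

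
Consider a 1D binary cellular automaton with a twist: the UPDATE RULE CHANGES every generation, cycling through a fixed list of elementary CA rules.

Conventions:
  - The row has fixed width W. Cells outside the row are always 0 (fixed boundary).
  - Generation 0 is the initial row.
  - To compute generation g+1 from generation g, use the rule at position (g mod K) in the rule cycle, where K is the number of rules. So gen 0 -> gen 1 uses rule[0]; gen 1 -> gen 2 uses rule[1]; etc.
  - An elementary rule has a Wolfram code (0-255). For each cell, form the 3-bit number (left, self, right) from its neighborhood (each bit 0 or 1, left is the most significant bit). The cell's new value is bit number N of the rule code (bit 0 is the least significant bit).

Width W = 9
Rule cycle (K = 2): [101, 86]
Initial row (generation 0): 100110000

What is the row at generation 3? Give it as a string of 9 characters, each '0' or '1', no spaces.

Answer: 011010101

Derivation:
Gen 0: 100110000
Gen 1 (rule 101): 100010111
Gen 2 (rule 86): 110110001
Gen 3 (rule 101): 011010101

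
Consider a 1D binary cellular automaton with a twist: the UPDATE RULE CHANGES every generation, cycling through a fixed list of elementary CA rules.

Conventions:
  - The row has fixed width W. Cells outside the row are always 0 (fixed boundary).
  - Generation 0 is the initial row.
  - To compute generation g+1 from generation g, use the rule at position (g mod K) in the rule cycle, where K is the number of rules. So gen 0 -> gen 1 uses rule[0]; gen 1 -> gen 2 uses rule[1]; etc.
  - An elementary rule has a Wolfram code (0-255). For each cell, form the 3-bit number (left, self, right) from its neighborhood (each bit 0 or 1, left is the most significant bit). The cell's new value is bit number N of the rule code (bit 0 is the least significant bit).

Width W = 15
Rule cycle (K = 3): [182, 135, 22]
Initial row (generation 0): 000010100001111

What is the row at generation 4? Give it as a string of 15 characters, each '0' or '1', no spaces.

Gen 0: 000010100001111
Gen 1 (rule 182): 000111110010110
Gen 2 (rule 135): 111011100110000
Gen 3 (rule 22): 000000011001000
Gen 4 (rule 182): 000000100111100

Answer: 000000100111100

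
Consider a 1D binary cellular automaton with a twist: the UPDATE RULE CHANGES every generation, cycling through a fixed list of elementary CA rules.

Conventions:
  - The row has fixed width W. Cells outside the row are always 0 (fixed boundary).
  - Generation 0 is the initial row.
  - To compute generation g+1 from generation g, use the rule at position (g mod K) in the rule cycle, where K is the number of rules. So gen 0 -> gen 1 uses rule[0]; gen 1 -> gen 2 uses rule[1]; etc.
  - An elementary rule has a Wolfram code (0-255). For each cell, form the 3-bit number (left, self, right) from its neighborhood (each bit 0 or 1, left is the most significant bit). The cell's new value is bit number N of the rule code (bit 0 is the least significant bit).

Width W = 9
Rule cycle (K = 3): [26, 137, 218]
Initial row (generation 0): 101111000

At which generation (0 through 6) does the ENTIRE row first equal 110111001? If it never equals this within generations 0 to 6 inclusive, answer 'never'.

Answer: never

Derivation:
Gen 0: 101111000
Gen 1 (rule 26): 001000100
Gen 2 (rule 137): 100010001
Gen 3 (rule 218): 010101010
Gen 4 (rule 26): 100000001
Gen 5 (rule 137): 001111100
Gen 6 (rule 218): 011111110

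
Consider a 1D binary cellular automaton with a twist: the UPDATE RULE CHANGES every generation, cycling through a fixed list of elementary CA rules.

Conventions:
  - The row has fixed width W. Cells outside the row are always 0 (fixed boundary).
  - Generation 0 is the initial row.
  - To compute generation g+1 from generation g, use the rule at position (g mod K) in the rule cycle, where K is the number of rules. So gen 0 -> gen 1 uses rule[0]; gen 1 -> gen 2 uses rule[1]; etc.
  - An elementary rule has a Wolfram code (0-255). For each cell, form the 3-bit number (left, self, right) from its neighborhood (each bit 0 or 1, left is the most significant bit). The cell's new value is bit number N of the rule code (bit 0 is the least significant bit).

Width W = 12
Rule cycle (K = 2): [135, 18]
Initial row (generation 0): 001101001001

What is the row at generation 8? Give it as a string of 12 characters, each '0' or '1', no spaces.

Gen 0: 001101001001
Gen 1 (rule 135): 110001011011
Gen 2 (rule 18): 001010000000
Gen 3 (rule 135): 111010111111
Gen 4 (rule 18): 000000000000
Gen 5 (rule 135): 111111111111
Gen 6 (rule 18): 000000000000
Gen 7 (rule 135): 111111111111
Gen 8 (rule 18): 000000000000

Answer: 000000000000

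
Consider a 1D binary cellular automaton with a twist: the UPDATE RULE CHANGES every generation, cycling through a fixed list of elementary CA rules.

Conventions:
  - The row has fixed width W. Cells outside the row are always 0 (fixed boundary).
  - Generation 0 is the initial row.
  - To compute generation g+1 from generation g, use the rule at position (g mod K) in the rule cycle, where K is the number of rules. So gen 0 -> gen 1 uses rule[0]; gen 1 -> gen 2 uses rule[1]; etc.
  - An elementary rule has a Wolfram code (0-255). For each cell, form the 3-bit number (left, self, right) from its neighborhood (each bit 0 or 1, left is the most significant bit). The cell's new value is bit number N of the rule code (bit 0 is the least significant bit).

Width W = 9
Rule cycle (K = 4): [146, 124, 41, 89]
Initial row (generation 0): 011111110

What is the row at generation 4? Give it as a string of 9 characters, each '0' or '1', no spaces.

Answer: 011000011

Derivation:
Gen 0: 011111110
Gen 1 (rule 146): 101111101
Gen 2 (rule 124): 111000111
Gen 3 (rule 41): 100010100
Gen 4 (rule 89): 011000011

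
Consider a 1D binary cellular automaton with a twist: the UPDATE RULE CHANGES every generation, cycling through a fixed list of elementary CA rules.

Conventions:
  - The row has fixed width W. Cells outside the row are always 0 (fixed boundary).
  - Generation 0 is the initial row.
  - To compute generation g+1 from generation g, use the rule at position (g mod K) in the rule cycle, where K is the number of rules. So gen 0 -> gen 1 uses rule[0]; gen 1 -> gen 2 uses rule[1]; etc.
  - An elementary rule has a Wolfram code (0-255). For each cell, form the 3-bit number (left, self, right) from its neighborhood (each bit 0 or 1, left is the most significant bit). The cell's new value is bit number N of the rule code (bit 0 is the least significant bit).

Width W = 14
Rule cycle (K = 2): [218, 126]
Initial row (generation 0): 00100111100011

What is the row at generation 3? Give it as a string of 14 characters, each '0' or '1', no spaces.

Answer: 11111000111100

Derivation:
Gen 0: 00100111100011
Gen 1 (rule 218): 01011111110111
Gen 2 (rule 126): 11110000011101
Gen 3 (rule 218): 11111000111100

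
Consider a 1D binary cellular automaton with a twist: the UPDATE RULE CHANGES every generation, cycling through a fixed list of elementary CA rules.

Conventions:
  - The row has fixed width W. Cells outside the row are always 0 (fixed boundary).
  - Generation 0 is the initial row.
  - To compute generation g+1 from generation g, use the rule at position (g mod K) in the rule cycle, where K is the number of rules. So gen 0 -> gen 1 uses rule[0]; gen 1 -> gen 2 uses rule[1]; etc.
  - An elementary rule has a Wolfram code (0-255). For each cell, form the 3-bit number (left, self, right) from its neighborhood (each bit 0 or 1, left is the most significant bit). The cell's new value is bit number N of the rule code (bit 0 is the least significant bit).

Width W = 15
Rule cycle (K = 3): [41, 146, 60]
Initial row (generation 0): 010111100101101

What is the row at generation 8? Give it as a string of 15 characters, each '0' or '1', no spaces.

Gen 0: 010111100101101
Gen 1 (rule 41): 001100000011010
Gen 2 (rule 146): 010010000100001
Gen 3 (rule 60): 011011000110001
Gen 4 (rule 41): 010110010100100
Gen 5 (rule 146): 100001100011010
Gen 6 (rule 60): 110001010010111
Gen 7 (rule 41): 100100100001100
Gen 8 (rule 146): 011011010010010

Answer: 011011010010010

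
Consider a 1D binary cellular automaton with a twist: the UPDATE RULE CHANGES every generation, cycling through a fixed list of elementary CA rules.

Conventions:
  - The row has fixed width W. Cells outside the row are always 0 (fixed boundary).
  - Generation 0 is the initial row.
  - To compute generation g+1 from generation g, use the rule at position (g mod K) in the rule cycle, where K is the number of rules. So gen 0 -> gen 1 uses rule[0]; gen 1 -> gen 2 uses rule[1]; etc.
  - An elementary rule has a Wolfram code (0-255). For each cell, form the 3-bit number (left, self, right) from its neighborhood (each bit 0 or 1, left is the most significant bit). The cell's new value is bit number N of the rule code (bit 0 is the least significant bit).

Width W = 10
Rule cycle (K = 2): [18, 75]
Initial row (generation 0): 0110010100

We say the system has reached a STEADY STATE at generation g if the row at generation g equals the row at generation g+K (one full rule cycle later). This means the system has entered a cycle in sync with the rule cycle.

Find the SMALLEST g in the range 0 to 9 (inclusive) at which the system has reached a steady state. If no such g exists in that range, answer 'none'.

Answer: 7

Derivation:
Gen 0: 0110010100
Gen 1 (rule 18): 1001100010
Gen 2 (rule 75): 0011101100
Gen 3 (rule 18): 0100000010
Gen 4 (rule 75): 1001111100
Gen 5 (rule 18): 0110000010
Gen 6 (rule 75): 1110111100
Gen 7 (rule 18): 0000000010
Gen 8 (rule 75): 1111111100
Gen 9 (rule 18): 0000000010
Gen 10 (rule 75): 1111111100
Gen 11 (rule 18): 0000000010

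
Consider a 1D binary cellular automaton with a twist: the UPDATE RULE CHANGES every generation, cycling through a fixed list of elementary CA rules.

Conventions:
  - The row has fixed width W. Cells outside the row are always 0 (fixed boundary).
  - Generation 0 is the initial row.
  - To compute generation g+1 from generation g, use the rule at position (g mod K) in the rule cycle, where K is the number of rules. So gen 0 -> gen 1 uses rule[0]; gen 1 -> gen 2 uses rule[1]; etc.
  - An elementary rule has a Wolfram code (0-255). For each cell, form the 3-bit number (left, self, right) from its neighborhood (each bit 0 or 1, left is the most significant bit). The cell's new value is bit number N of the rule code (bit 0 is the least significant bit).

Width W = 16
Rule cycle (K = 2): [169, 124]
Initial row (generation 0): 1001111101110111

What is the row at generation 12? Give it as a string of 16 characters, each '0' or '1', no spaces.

Answer: 0101110000110011

Derivation:
Gen 0: 1001111101110111
Gen 1 (rule 169): 0001111011101110
Gen 2 (rule 124): 0001001110111011
Gen 3 (rule 169): 1100001101110110
Gen 4 (rule 124): 1110001111011111
Gen 5 (rule 169): 1100101110111110
Gen 6 (rule 124): 1110111011100011
Gen 7 (rule 169): 1101110111001010
Gen 8 (rule 124): 1111011101101111
Gen 9 (rule 169): 1110111011011110
Gen 10 (rule 124): 1011101111110011
Gen 11 (rule 169): 0111011111100010
Gen 12 (rule 124): 0101110000110011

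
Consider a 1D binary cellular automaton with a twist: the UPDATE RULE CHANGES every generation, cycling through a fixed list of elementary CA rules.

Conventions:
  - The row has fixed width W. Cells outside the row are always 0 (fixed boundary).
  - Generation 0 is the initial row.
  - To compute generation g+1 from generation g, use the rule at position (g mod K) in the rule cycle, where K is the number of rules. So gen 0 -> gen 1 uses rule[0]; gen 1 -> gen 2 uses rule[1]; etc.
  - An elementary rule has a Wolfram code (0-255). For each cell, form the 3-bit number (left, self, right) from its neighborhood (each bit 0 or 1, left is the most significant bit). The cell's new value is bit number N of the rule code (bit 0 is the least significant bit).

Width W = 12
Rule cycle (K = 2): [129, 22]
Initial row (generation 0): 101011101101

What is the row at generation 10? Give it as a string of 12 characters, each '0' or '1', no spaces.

Answer: 000011100011

Derivation:
Gen 0: 101011101101
Gen 1 (rule 129): 000001000000
Gen 2 (rule 22): 000011100000
Gen 3 (rule 129): 111001001111
Gen 4 (rule 22): 000111110000
Gen 5 (rule 129): 110011100111
Gen 6 (rule 22): 001100011000
Gen 7 (rule 129): 100001000011
Gen 8 (rule 22): 110011100100
Gen 9 (rule 129): 000001000001
Gen 10 (rule 22): 000011100011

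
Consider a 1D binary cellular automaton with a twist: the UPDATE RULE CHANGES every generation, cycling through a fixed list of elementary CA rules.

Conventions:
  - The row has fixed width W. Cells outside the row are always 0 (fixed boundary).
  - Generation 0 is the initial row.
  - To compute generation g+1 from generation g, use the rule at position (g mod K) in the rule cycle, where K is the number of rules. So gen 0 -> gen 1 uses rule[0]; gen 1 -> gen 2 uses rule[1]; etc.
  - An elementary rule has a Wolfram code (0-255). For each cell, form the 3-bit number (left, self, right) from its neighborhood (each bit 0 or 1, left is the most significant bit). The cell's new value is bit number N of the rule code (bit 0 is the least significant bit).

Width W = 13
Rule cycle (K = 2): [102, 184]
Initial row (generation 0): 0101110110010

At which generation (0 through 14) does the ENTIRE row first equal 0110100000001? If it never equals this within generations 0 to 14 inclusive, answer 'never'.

Gen 0: 0101110110010
Gen 1 (rule 102): 1110011010110
Gen 2 (rule 184): 1101010101101
Gen 3 (rule 102): 0111111110111
Gen 4 (rule 184): 0111111101110
Gen 5 (rule 102): 1000000110010
Gen 6 (rule 184): 0100000101001
Gen 7 (rule 102): 1100001111011
Gen 8 (rule 184): 1010001110110
Gen 9 (rule 102): 1110010011010
Gen 10 (rule 184): 1101001010101
Gen 11 (rule 102): 0111011111111
Gen 12 (rule 184): 0110111111110
Gen 13 (rule 102): 1011000000010
Gen 14 (rule 184): 0110100000001

Answer: 14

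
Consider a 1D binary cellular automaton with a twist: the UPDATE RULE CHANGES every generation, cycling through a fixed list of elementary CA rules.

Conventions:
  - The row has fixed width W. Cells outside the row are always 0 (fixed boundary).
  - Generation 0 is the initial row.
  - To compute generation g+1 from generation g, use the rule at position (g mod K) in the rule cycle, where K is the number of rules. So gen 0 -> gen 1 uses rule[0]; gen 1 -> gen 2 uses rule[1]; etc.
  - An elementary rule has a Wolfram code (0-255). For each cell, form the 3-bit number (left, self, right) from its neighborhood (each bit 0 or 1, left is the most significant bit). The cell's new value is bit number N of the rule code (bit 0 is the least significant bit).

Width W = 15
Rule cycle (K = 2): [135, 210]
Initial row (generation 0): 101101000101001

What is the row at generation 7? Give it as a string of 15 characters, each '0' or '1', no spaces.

Answer: 110110110100001

Derivation:
Gen 0: 101101000101001
Gen 1 (rule 135): 100001011101011
Gen 2 (rule 210): 010010001100001
Gen 3 (rule 135): 110110110001111
Gen 4 (rule 210): 010010011010111
Gen 5 (rule 135): 110110100010010
Gen 6 (rule 210): 010010010101101
Gen 7 (rule 135): 110110110100001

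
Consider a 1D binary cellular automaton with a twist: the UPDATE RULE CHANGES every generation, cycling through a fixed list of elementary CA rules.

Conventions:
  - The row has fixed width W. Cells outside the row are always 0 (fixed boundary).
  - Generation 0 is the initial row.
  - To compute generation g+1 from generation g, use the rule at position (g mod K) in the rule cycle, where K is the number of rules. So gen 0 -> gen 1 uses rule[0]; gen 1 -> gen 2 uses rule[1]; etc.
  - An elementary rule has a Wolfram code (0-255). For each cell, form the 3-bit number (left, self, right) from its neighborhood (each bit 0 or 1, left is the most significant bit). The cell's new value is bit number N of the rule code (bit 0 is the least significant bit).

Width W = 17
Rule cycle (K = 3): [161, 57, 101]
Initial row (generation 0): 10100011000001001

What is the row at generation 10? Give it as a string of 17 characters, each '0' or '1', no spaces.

Gen 0: 10100011000001001
Gen 1 (rule 161): 01001000011100000
Gen 2 (rule 57): 00100111010011111
Gen 3 (rule 101): 10100001110000001
Gen 4 (rule 161): 01001100100111100
Gen 5 (rule 57): 00101010010100011
Gen 6 (rule 101): 10111110011101001
Gen 7 (rule 161): 01011100001010000
Gen 8 (rule 57): 00110011100101111
Gen 9 (rule 101): 10010000100110001
Gen 10 (rule 161): 00000110000000100

Answer: 00000110000000100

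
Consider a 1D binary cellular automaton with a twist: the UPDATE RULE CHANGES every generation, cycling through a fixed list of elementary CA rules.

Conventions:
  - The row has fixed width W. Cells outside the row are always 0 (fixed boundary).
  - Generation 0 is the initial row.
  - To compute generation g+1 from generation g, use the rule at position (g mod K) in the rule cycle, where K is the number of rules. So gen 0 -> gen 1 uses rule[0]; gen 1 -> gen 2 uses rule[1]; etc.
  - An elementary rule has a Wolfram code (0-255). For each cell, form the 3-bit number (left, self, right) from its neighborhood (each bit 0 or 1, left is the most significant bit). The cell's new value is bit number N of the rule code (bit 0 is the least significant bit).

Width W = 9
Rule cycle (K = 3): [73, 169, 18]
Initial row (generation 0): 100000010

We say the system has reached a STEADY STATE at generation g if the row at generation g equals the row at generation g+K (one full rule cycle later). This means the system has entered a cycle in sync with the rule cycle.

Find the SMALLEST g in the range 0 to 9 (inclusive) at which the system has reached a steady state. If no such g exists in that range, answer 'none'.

Gen 0: 100000010
Gen 1 (rule 73): 001111000
Gen 2 (rule 169): 101110011
Gen 3 (rule 18): 000001100
Gen 4 (rule 73): 111101101
Gen 5 (rule 169): 111011010
Gen 6 (rule 18): 000000001
Gen 7 (rule 73): 111111100
Gen 8 (rule 169): 111111001
Gen 9 (rule 18): 000000110
Gen 10 (rule 73): 111110110
Gen 11 (rule 169): 111101100
Gen 12 (rule 18): 000000010

Answer: none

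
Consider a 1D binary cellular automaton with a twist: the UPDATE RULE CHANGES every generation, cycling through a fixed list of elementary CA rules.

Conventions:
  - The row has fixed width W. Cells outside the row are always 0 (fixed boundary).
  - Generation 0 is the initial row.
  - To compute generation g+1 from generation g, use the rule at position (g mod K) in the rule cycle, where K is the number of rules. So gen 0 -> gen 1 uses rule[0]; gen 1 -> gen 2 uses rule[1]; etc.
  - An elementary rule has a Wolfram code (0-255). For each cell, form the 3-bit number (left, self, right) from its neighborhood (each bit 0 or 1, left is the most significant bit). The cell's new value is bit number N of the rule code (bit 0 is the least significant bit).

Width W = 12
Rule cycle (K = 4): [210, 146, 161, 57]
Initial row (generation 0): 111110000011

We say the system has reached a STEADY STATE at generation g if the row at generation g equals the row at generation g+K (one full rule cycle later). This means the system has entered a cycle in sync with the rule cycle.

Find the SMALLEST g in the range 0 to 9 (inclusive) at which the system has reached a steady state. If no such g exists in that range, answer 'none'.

Answer: none

Derivation:
Gen 0: 111110000011
Gen 1 (rule 210): 011111000101
Gen 2 (rule 146): 101110101000
Gen 3 (rule 161): 010101010011
Gen 4 (rule 57): 001010101010
Gen 5 (rule 210): 010000000001
Gen 6 (rule 146): 101000000010
Gen 7 (rule 161): 010011111000
Gen 8 (rule 57): 001010000111
Gen 9 (rule 210): 010001001011
Gen 10 (rule 146): 101010110000
Gen 11 (rule 161): 010101000111
Gen 12 (rule 57): 001010110100
Gen 13 (rule 210): 010000010010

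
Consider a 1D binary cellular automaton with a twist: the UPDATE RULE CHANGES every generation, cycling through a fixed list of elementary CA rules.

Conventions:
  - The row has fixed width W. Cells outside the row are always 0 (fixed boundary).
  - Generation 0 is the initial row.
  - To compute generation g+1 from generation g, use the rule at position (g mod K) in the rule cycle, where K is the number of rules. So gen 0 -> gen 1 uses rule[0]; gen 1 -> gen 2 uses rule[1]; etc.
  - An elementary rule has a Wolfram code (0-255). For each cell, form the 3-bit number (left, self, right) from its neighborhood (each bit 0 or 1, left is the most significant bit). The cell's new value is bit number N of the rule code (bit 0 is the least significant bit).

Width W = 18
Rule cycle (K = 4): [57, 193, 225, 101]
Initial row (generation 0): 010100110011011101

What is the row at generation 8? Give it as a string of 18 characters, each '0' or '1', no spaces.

Answer: 100000000110010010

Derivation:
Gen 0: 010100110011011101
Gen 1 (rule 57): 001010101010110010
Gen 2 (rule 193): 100000000000010000
Gen 3 (rule 225): 001111111111000111
Gen 4 (rule 101): 100000000001010001
Gen 5 (rule 57): 011111111100101100
Gen 6 (rule 193): 001111111100000101
Gen 7 (rule 225): 100111111101110010
Gen 8 (rule 101): 100000000110010010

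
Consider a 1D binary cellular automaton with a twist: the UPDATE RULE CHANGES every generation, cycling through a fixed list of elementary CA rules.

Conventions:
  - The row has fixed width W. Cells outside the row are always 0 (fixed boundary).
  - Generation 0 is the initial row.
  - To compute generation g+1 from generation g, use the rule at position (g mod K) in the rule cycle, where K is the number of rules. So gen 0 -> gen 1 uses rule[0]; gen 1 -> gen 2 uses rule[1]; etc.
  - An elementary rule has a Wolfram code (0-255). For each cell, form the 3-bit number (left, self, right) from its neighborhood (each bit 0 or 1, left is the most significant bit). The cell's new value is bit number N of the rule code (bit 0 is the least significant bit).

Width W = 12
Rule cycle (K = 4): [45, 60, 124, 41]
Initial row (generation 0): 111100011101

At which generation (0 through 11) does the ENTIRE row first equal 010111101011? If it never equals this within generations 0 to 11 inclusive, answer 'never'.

Answer: never

Derivation:
Gen 0: 111100011101
Gen 1 (rule 45): 100001010011
Gen 2 (rule 60): 110001111010
Gen 3 (rule 124): 111001001111
Gen 4 (rule 41): 100000001000
Gen 5 (rule 45): 101111101011
Gen 6 (rule 60): 111000011110
Gen 7 (rule 124): 101100010011
Gen 8 (rule 41): 011001000010
Gen 9 (rule 45): 010001011010
Gen 10 (rule 60): 011001110111
Gen 11 (rule 124): 011101011101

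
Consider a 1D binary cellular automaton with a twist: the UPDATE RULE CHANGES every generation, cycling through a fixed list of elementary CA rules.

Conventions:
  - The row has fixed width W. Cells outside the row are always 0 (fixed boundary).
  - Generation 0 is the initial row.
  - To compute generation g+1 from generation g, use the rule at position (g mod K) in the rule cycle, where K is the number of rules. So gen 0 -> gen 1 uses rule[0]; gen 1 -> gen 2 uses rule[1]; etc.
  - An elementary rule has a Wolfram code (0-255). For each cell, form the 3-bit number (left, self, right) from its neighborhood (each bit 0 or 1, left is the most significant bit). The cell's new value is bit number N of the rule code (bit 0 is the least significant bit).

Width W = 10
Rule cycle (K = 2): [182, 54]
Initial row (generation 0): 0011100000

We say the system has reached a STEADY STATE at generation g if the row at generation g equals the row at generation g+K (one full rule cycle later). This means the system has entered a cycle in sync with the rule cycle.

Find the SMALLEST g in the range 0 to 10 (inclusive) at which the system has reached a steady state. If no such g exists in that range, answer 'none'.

Gen 0: 0011100000
Gen 1 (rule 182): 0101010000
Gen 2 (rule 54): 1111111000
Gen 3 (rule 182): 0111110100
Gen 4 (rule 54): 1000001110
Gen 5 (rule 182): 1100010101
Gen 6 (rule 54): 0010111111
Gen 7 (rule 182): 0111011110
Gen 8 (rule 54): 1000100001
Gen 9 (rule 182): 1101110011
Gen 10 (rule 54): 0010001100
Gen 11 (rule 182): 0111010010
Gen 12 (rule 54): 1000111111

Answer: none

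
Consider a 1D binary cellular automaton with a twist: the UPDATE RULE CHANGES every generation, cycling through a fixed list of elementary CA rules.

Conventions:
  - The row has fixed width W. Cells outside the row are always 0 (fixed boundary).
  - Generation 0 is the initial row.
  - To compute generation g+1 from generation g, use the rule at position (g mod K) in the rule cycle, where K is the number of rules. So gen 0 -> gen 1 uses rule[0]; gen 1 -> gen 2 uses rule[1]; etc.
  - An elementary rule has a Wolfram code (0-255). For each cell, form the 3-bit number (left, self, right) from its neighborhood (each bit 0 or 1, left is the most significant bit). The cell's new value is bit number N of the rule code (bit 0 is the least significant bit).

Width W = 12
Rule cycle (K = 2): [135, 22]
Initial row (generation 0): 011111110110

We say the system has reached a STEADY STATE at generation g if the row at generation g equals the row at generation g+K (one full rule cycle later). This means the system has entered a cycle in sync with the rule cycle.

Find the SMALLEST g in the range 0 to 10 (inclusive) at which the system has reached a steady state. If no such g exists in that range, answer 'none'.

Answer: 4

Derivation:
Gen 0: 011111110110
Gen 1 (rule 135): 101111100000
Gen 2 (rule 22): 100000010000
Gen 3 (rule 135): 101111110111
Gen 4 (rule 22): 100000000000
Gen 5 (rule 135): 101111111111
Gen 6 (rule 22): 100000000000
Gen 7 (rule 135): 101111111111
Gen 8 (rule 22): 100000000000
Gen 9 (rule 135): 101111111111
Gen 10 (rule 22): 100000000000
Gen 11 (rule 135): 101111111111
Gen 12 (rule 22): 100000000000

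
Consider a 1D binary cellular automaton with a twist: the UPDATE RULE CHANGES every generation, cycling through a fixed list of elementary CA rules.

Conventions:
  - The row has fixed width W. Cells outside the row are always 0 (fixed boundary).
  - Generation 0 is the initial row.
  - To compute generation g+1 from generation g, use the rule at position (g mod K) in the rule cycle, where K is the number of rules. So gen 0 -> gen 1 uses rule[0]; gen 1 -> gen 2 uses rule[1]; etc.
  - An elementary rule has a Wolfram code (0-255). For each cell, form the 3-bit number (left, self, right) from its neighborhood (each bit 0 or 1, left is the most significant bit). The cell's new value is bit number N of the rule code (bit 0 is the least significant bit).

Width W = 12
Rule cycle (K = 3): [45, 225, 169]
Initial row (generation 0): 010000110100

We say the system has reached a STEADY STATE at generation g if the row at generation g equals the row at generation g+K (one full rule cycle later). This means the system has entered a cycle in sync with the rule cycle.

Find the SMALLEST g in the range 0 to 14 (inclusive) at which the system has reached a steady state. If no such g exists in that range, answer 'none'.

Answer: none

Derivation:
Gen 0: 010000110100
Gen 1 (rule 45): 010110101101
Gen 2 (rule 225): 001011010110
Gen 3 (rule 169): 100110101100
Gen 4 (rule 45): 100101111001
Gen 5 (rule 225): 000010111000
Gen 6 (rule 169): 111001110011
Gen 7 (rule 45): 100001000010
Gen 8 (rule 225): 001100011000
Gen 9 (rule 169): 101001010011
Gen 10 (rule 45): 111001110010
Gen 11 (rule 225): 011000110000
Gen 12 (rule 169): 010010100111
Gen 13 (rule 45): 010011100100
Gen 14 (rule 225): 000001100001
Gen 15 (rule 169): 111101001100
Gen 16 (rule 45): 100011001001
Gen 17 (rule 225): 001001000000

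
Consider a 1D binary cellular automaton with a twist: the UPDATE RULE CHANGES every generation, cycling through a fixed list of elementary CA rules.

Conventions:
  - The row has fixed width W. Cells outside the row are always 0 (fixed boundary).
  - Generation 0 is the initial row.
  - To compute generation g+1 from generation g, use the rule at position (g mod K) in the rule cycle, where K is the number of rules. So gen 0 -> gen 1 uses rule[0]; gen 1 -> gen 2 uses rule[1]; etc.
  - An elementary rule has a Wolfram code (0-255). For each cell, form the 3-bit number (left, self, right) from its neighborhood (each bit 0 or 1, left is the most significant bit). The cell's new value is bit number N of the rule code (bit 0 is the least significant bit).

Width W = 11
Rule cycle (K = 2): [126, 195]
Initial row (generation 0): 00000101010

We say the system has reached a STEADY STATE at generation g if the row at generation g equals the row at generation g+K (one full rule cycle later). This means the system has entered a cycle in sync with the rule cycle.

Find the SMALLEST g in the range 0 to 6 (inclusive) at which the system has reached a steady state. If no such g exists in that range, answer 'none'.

Answer: none

Derivation:
Gen 0: 00000101010
Gen 1 (rule 126): 00001111111
Gen 2 (rule 195): 11110111111
Gen 3 (rule 126): 10011100001
Gen 4 (rule 195): 00101101110
Gen 5 (rule 126): 01111111011
Gen 6 (rule 195): 10111111001
Gen 7 (rule 126): 11100001111
Gen 8 (rule 195): 01101110111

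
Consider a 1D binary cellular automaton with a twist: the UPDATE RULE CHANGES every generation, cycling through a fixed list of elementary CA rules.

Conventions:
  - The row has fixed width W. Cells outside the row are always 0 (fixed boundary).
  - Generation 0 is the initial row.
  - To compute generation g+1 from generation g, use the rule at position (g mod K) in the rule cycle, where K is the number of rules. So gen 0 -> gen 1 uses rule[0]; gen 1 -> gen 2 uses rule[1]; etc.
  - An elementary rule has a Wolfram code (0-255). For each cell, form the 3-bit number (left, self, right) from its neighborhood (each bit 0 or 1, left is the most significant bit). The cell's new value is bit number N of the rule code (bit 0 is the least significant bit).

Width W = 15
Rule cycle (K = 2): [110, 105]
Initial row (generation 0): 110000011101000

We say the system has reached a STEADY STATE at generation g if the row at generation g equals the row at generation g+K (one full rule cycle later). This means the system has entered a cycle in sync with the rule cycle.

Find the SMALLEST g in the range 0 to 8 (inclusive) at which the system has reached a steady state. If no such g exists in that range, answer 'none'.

Answer: none

Derivation:
Gen 0: 110000011101000
Gen 1 (rule 110): 110000110111000
Gen 2 (rule 105): 110110111101011
Gen 3 (rule 110): 111111100111111
Gen 4 (rule 105): 100000100100001
Gen 5 (rule 110): 100001101100011
Gen 6 (rule 105): 001101111101011
Gen 7 (rule 110): 011111000111111
Gen 8 (rule 105): 010001010100001
Gen 9 (rule 110): 110011111100011
Gen 10 (rule 105): 110010000101011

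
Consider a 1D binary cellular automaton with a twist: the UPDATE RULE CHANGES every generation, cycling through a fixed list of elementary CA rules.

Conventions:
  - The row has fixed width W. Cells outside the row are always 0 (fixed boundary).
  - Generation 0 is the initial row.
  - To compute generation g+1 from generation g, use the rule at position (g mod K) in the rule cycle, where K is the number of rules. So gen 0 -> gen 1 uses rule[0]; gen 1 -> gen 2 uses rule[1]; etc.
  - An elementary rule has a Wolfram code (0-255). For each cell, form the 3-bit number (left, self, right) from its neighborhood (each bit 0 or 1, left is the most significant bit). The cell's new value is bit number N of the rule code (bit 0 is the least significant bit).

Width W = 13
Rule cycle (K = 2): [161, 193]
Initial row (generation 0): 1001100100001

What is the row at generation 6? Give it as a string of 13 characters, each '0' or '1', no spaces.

Gen 0: 1001100100001
Gen 1 (rule 161): 0000000001100
Gen 2 (rule 193): 1111111100101
Gen 3 (rule 161): 0111111000010
Gen 4 (rule 193): 0011111011000
Gen 5 (rule 161): 1001110100011
Gen 6 (rule 193): 0000110001001

Answer: 0000110001001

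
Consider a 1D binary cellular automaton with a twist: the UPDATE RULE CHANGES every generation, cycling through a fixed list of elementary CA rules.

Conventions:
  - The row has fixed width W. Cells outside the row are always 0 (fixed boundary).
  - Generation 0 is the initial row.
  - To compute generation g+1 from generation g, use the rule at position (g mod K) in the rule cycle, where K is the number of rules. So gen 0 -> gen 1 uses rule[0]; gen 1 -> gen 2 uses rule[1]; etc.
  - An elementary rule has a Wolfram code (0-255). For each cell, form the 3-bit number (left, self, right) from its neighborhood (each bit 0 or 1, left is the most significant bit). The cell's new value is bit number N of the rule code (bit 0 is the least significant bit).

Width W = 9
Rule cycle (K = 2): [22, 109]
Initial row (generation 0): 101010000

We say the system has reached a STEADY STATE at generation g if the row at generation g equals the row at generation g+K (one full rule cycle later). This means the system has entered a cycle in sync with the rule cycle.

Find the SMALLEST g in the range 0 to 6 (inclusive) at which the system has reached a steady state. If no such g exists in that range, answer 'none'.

Answer: 3

Derivation:
Gen 0: 101010000
Gen 1 (rule 22): 101011000
Gen 2 (rule 109): 111111011
Gen 3 (rule 22): 000000000
Gen 4 (rule 109): 111111111
Gen 5 (rule 22): 000000000
Gen 6 (rule 109): 111111111
Gen 7 (rule 22): 000000000
Gen 8 (rule 109): 111111111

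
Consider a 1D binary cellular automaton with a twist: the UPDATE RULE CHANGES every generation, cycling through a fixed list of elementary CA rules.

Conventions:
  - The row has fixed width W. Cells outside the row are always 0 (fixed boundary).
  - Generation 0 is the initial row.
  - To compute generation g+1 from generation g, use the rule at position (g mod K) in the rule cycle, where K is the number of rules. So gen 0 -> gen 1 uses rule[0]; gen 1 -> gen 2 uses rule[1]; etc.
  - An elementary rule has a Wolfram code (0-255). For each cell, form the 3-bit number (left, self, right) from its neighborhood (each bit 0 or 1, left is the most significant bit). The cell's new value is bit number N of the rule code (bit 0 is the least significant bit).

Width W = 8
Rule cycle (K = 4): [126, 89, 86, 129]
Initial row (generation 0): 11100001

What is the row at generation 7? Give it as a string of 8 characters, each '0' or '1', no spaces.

Answer: 00000001

Derivation:
Gen 0: 11100001
Gen 1 (rule 126): 10110011
Gen 2 (rule 89): 00111011
Gen 3 (rule 86): 01001001
Gen 4 (rule 129): 00000000
Gen 5 (rule 126): 00000000
Gen 6 (rule 89): 11111111
Gen 7 (rule 86): 00000001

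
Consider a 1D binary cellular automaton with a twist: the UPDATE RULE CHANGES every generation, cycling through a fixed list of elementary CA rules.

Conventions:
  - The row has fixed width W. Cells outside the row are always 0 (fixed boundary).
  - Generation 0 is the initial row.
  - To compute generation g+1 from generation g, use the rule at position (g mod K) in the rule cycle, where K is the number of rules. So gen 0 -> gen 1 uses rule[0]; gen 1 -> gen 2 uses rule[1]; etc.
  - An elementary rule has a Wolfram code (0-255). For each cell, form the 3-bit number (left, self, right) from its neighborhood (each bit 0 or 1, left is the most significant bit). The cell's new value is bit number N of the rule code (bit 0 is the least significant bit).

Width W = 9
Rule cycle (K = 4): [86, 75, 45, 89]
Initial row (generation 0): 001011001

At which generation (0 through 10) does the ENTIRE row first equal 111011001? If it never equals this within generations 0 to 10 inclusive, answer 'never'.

Answer: 2

Derivation:
Gen 0: 001011001
Gen 1 (rule 86): 011001111
Gen 2 (rule 75): 111011001
Gen 3 (rule 45): 100110001
Gen 4 (rule 89): 010111100
Gen 5 (rule 86): 110000110
Gen 6 (rule 75): 110111110
Gen 7 (rule 45): 101100000
Gen 8 (rule 89): 001111111
Gen 9 (rule 86): 010000001
Gen 10 (rule 75): 100111110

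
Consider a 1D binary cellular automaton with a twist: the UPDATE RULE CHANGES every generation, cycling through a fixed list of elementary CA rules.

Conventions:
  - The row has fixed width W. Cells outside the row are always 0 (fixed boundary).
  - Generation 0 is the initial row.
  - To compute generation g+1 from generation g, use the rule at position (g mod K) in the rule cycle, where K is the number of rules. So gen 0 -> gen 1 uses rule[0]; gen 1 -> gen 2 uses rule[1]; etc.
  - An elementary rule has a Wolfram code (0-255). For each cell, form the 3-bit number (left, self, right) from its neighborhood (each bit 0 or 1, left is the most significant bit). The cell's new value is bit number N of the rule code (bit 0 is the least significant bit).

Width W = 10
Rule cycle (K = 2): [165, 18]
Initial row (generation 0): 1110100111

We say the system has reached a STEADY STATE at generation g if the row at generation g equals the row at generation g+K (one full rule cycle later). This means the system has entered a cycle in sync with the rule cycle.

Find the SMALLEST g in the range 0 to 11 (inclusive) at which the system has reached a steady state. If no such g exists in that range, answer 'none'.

Gen 0: 1110100111
Gen 1 (rule 165): 0101100010
Gen 2 (rule 18): 1000010101
Gen 3 (rule 165): 1011011111
Gen 4 (rule 18): 0000000000
Gen 5 (rule 165): 1111111111
Gen 6 (rule 18): 0000000000
Gen 7 (rule 165): 1111111111
Gen 8 (rule 18): 0000000000
Gen 9 (rule 165): 1111111111
Gen 10 (rule 18): 0000000000
Gen 11 (rule 165): 1111111111
Gen 12 (rule 18): 0000000000
Gen 13 (rule 165): 1111111111

Answer: 4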